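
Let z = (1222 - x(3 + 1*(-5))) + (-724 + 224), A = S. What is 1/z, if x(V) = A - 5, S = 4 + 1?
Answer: 1/722 ≈ 0.0013850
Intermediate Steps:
S = 5
A = 5
x(V) = 0 (x(V) = 5 - 5 = 0)
z = 722 (z = (1222 - 1*0) + (-724 + 224) = (1222 + 0) - 500 = 1222 - 500 = 722)
1/z = 1/722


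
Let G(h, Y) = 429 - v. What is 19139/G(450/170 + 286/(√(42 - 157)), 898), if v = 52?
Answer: 19139/377 ≈ 50.767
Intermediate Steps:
G(h, Y) = 377 (G(h, Y) = 429 - 1*52 = 429 - 52 = 377)
19139/G(450/170 + 286/(√(42 - 157)), 898) = 19139/377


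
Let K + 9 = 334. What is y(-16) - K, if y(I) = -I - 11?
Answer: -320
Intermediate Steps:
K = 325 (K = -9 + 334 = 325)
y(I) = -11 - I
y(-16) - K = (-11 - 1*(-16)) - 1*325 = (-11 + 16) - 325 = 5 - 325 = -320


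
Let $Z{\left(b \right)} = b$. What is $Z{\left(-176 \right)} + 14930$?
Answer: $14754$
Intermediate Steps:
$Z{\left(-176 \right)} + 14930 = -176 + 14930 = 14754$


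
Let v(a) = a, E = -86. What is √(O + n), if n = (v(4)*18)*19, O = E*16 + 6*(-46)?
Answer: 2*I*√71 ≈ 16.852*I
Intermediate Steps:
O = -1652 (O = -86*16 + 6*(-46) = -1376 - 276 = -1652)
n = 1368 (n = (4*18)*19 = 72*19 = 1368)
√(O + n) = √(-1652 + 1368) = √(-284) = 2*I*√71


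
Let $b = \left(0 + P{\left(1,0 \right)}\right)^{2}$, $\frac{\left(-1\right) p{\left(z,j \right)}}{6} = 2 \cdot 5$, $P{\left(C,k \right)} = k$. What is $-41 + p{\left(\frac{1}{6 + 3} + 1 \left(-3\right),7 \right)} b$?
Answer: $-41$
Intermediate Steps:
$p{\left(z,j \right)} = -60$ ($p{\left(z,j \right)} = - 6 \cdot 2 \cdot 5 = \left(-6\right) 10 = -60$)
$b = 0$ ($b = \left(0 + 0\right)^{2} = 0^{2} = 0$)
$-41 + p{\left(\frac{1}{6 + 3} + 1 \left(-3\right),7 \right)} b = -41 - 0 = -41 + 0 = -41$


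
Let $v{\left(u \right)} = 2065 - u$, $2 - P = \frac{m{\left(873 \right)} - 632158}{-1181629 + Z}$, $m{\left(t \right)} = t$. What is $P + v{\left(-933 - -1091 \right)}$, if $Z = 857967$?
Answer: $\frac{617239473}{323662} \approx 1907.0$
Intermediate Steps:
$P = \frac{16039}{323662}$ ($P = 2 - \frac{873 - 632158}{-1181629 + 857967} = 2 - - \frac{631285}{-323662} = 2 - \left(-631285\right) \left(- \frac{1}{323662}\right) = 2 - \frac{631285}{323662} = \frac{16039}{323662} \approx 0.049555$)
$P + v{\left(-933 - -1091 \right)} = \frac{16039}{323662} + \left(2065 - \left(-933 - -1091\right)\right) = \frac{16039}{323662} + \left(2065 - \left(-933 + 1091\right)\right) = \frac{16039}{323662} + \left(2065 - 158\right) = \frac{16039}{323662} + 1907 = \frac{617239473}{323662}$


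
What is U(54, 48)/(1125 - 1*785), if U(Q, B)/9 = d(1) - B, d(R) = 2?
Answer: -207/170 ≈ -1.2176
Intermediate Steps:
U(Q, B) = 18 - 9*B (U(Q, B) = 9*(2 - B) = 18 - 9*B)
U(54, 48)/(1125 - 1*785) = (18 - 9*48)/(1125 - 1*785) = (18 - 432)/(1125 - 785) = -414/340 = -414*1/340 = -207/170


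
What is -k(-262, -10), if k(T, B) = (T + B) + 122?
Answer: 150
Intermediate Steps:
k(T, B) = 122 + B + T (k(T, B) = (B + T) + 122 = 122 + B + T)
-k(-262, -10) = -(122 - 10 - 262) = -1*(-150) = 150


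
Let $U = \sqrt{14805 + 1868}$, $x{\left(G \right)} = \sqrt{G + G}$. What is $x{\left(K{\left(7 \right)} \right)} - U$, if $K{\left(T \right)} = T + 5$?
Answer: $- \sqrt{16673} + 2 \sqrt{6} \approx -124.22$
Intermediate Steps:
$K{\left(T \right)} = 5 + T$
$x{\left(G \right)} = \sqrt{2} \sqrt{G}$ ($x{\left(G \right)} = \sqrt{2 G} = \sqrt{2} \sqrt{G}$)
$U = \sqrt{16673} \approx 129.12$
$x{\left(K{\left(7 \right)} \right)} - U = \sqrt{2} \sqrt{5 + 7} - \sqrt{16673} = \sqrt{2} \sqrt{12} - \sqrt{16673} = \sqrt{2} \cdot 2 \sqrt{3} - \sqrt{16673} = 2 \sqrt{6} - \sqrt{16673} = - \sqrt{16673} + 2 \sqrt{6}$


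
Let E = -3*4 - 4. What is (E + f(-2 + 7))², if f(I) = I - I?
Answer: 256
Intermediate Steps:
E = -16 (E = -12 - 4 = -16)
f(I) = 0
(E + f(-2 + 7))² = (-16 + 0)² = (-16)² = 256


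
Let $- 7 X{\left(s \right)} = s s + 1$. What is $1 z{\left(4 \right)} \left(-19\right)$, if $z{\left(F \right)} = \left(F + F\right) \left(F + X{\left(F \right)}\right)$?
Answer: $- \frac{1672}{7} \approx -238.86$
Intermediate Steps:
$X{\left(s \right)} = - \frac{1}{7} - \frac{s^{2}}{7}$ ($X{\left(s \right)} = - \frac{s s + 1}{7} = - \frac{s^{2} + 1}{7} = - \frac{1 + s^{2}}{7} = - \frac{1}{7} - \frac{s^{2}}{7}$)
$z{\left(F \right)} = 2 F \left(- \frac{1}{7} + F - \frac{F^{2}}{7}\right)$ ($z{\left(F \right)} = \left(F + F\right) \left(F - \left(\frac{1}{7} + \frac{F^{2}}{7}\right)\right) = 2 F \left(- \frac{1}{7} + F - \frac{F^{2}}{7}\right)$)
$1 z{\left(4 \right)} \left(-19\right) = 1 \cdot \frac{2}{7} \cdot 4 \left(-1 - 4^{2} + 7 \cdot 4\right) \left(-19\right) = 1 \cdot \frac{2}{7} \cdot 4 \left(-1 - 16 + 28\right) \left(-19\right) = 1 \cdot \frac{2}{7} \cdot 4 \cdot 11 \left(-19\right) = 1 \cdot \frac{88}{7} \left(-19\right) = \frac{88}{7} \left(-19\right) = - \frac{1672}{7}$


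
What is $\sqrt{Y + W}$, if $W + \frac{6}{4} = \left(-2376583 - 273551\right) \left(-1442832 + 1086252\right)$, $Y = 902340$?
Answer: $\frac{\sqrt{3779942736234}}{2} \approx 9.721 \cdot 10^{5}$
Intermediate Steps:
$W = \frac{1889969563437}{2}$ ($W = - \frac{3}{2} + \left(-2376583 - 273551\right) \left(-1442832 + 1086252\right) = - \frac{3}{2} - -944984781720 = - \frac{3}{2} + 944984781720 = \frac{1889969563437}{2} \approx 9.4499 \cdot 10^{11}$)
$\sqrt{Y + W} = \sqrt{902340 + \frac{1889969563437}{2}} = \sqrt{\frac{1889971368117}{2}} = \frac{\sqrt{3779942736234}}{2}$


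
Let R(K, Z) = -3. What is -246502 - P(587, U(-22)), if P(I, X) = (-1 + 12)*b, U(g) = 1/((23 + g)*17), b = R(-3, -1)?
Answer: -246469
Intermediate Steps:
b = -3
U(g) = 1/(17*(23 + g)) (U(g) = (1/17)/(23 + g) = 1/(17*(23 + g)))
P(I, X) = -33 (P(I, X) = (-1 + 12)*(-3) = 11*(-3) = -33)
-246502 - P(587, U(-22)) = -246502 - 1*(-33) = -246502 + 33 = -246469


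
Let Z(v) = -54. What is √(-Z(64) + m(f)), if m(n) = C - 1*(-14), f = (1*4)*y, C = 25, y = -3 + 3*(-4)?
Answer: √93 ≈ 9.6436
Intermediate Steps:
y = -15 (y = -3 - 12 = -15)
f = -60 (f = (1*4)*(-15) = 4*(-15) = -60)
m(n) = 39 (m(n) = 25 - 1*(-14) = 25 + 14 = 39)
√(-Z(64) + m(f)) = √(-1*(-54) + 39) = √(54 + 39) = √93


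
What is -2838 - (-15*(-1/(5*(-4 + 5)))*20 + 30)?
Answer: -2928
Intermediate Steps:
-2838 - (-15*(-1/(5*(-4 + 5)))*20 + 30) = -2838 - (-15/(1*(-5))*20 + 30) = -2838 - (-15/(-5)*20 + 30) = -2838 - (-15*(-⅕)*20 + 30) = -2838 - (3*20 + 30) = -2838 - (60 + 30) = -2838 - 1*90 = -2838 - 90 = -2928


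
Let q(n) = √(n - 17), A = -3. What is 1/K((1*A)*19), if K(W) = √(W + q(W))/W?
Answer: -57/√(-57 + I*√74) ≈ -0.56174 + 7.4864*I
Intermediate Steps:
q(n) = √(-17 + n)
K(W) = √(W + √(-17 + W))/W
1/K((1*A)*19) = 1/(√((1*(-3))*19 + √(-17 + (1*(-3))*19))/(((1*(-3))*19))) = 1/(√(-3*19 + √(-17 - 3*19))/((-3*19))) = 1/(√(-57 + √(-17 - 57))/(-57)) = 1/(-√(-57 + √(-74))/57) = 1/(-√(-57 + I*√74)/57) = -57/√(-57 + I*√74)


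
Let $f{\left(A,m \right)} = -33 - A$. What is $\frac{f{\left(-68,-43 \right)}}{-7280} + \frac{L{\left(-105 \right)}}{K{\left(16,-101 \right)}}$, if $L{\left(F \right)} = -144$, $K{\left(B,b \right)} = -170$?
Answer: $\frac{14891}{17680} \approx 0.84225$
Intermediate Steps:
$\frac{f{\left(-68,-43 \right)}}{-7280} + \frac{L{\left(-105 \right)}}{K{\left(16,-101 \right)}} = \frac{-33 - -68}{-7280} - \frac{144}{-170} = \left(-33 + 68\right) \left(- \frac{1}{7280}\right) - - \frac{72}{85} = 35 \left(- \frac{1}{7280}\right) + \frac{72}{85} = - \frac{1}{208} + \frac{72}{85} = \frac{14891}{17680}$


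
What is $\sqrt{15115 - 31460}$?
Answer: $i \sqrt{16345} \approx 127.85 i$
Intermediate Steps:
$\sqrt{15115 - 31460} = \sqrt{-16345} = i \sqrt{16345}$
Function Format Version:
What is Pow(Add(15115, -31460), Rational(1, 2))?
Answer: Mul(I, Pow(16345, Rational(1, 2))) ≈ Mul(127.85, I)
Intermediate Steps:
Pow(Add(15115, -31460), Rational(1, 2)) = Pow(-16345, Rational(1, 2)) = Mul(I, Pow(16345, Rational(1, 2)))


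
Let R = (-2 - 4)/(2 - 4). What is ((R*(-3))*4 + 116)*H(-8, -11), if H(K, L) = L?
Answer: -880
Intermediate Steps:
R = 3 (R = -6/(-2) = -6*(-½) = 3)
((R*(-3))*4 + 116)*H(-8, -11) = ((3*(-3))*4 + 116)*(-11) = (-9*4 + 116)*(-11) = (-36 + 116)*(-11) = 80*(-11) = -880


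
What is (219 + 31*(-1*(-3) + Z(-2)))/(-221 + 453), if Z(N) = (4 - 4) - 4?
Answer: 47/58 ≈ 0.81034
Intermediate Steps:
Z(N) = -4 (Z(N) = 0 - 4 = -4)
(219 + 31*(-1*(-3) + Z(-2)))/(-221 + 453) = (219 + 31*(-1*(-3) - 4))/(-221 + 453) = (219 + 31*(3 - 4))/232 = (219 + 31*(-1))*(1/232) = (219 - 31)*(1/232) = 188*(1/232) = 47/58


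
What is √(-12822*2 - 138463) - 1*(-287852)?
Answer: 287852 + I*√164107 ≈ 2.8785e+5 + 405.1*I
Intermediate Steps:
√(-12822*2 - 138463) - 1*(-287852) = √(-25644 - 138463) + 287852 = √(-164107) + 287852 = I*√164107 + 287852 = 287852 + I*√164107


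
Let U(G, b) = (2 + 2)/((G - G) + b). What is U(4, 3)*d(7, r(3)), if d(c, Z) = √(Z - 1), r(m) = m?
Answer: 4*√2/3 ≈ 1.8856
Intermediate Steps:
U(G, b) = 4/b (U(G, b) = 4/(0 + b) = 4/b)
d(c, Z) = √(-1 + Z)
U(4, 3)*d(7, r(3)) = (4/3)*√(-1 + 3) = (4*(⅓))*√2 = 4*√2/3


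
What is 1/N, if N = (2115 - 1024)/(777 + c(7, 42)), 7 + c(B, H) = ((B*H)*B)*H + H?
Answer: 87248/1091 ≈ 79.971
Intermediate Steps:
c(B, H) = -7 + H + B**2*H**2 (c(B, H) = -7 + (((B*H)*B)*H + H) = -7 + ((H*B**2)*H + H) = -7 + (B**2*H**2 + H) = -7 + (H + B**2*H**2) = -7 + H + B**2*H**2)
N = 1091/87248 (N = (2115 - 1024)/(777 + (-7 + 42 + 7**2*42**2)) = 1091/(777 + (-7 + 42 + 49*1764)) = 1091/(777 + (-7 + 42 + 86436)) = 1091/(777 + 86471) = 1091/87248 ≈ 0.012505)
1/N = 1/(1091/87248) = 87248/1091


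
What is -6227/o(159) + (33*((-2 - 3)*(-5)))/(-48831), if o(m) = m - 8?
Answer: -101398404/2457827 ≈ -41.255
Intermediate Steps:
o(m) = -8 + m
-6227/o(159) + (33*((-2 - 3)*(-5)))/(-48831) = -6227/(-8 + 159) + (33*((-2 - 3)*(-5)))/(-48831) = -6227/151 + (33*(-5*(-5)))*(-1/48831) = -6227*1/151 + (33*25)*(-1/48831) = -6227/151 + 825*(-1/48831) = -6227/151 - 275/16277 = -101398404/2457827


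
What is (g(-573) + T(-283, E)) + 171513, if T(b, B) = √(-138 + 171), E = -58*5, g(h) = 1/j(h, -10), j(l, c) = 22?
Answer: 3773287/22 + √33 ≈ 1.7152e+5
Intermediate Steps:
g(h) = 1/22
E = -290
T(b, B) = √33
(g(-573) + T(-283, E)) + 171513 = (1/22 + √33) + 171513 = 3773287/22 + √33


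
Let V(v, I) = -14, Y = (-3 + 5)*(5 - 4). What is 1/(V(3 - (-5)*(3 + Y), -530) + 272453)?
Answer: 1/272439 ≈ 3.6705e-6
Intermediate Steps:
Y = 2 (Y = 2*1 = 2)
1/(V(3 - (-5)*(3 + Y), -530) + 272453) = 1/(-14 + 272453) = 1/272439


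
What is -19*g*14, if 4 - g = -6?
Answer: -2660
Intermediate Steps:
g = 10 (g = 4 - 1*(-6) = 4 + 6 = 10)
-19*g*14 = -19*10*14 = -190*14 = -2660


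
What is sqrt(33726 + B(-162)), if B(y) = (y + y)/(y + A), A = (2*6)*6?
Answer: 2*sqrt(210810)/5 ≈ 183.66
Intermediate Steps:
A = 72 (A = 12*6 = 72)
B(y) = 2*y/(72 + y) (B(y) = (y + y)/(y + 72) = (2*y)/(72 + y) = 2*y/(72 + y))
sqrt(33726 + B(-162)) = sqrt(33726 + 2*(-162)/(72 - 162)) = sqrt(33726 + 2*(-162)/(-90)) = sqrt(33726 + 2*(-162)*(-1/90)) = sqrt(33726 + 18/5) = sqrt(168648/5) = 2*sqrt(210810)/5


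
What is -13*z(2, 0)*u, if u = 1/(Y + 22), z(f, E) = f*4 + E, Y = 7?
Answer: -104/29 ≈ -3.5862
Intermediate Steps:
z(f, E) = E + 4*f (z(f, E) = 4*f + E = E + 4*f)
u = 1/29 (u = 1/(7 + 22) = 1/29 ≈ 0.034483)
-13*z(2, 0)*u = -13*(0 + 4*2)/29 = -13*(0 + 8)/29 = -104/29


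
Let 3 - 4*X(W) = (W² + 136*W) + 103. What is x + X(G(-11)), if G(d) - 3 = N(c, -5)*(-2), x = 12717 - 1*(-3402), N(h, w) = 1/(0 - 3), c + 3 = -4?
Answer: 574775/36 ≈ 15966.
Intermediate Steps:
c = -7 (c = -3 - 4 = -7)
N(h, w) = -⅓ (N(h, w) = 1/(-3) = -⅓)
x = 16119 (x = 12717 + 3402 = 16119)
G(d) = 11/3 (G(d) = 3 - ⅓*(-2) = 3 + ⅔ = 11/3)
X(W) = -25 - 34*W - W²/4 (X(W) = ¾ - ((W² + 136*W) + 103)/4 = ¾ - (103 + W² + 136*W)/4 = ¾ + (-103/4 - 34*W - W²/4) = -25 - 34*W - W²/4)
x + X(G(-11)) = 16119 + (-25 - 34*11/3 - (11/3)²/4) = 16119 + (-25 - 374/3 - ¼*121/9) = 16119 + (-25 - 374/3 - 121/36) = 16119 - 5509/36 = 574775/36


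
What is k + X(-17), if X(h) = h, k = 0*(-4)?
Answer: -17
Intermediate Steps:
k = 0
k + X(-17) = 0 - 17 = -17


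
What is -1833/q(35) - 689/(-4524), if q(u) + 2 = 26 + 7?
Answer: -636241/10788 ≈ -58.977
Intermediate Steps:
q(u) = 31 (q(u) = -2 + (26 + 7) = -2 + 33 = 31)
-1833/q(35) - 689/(-4524) = -1833/31 - 689/(-4524) = -1833*1/31 - 689*(-1/4524) = -1833/31 + 53/348 = -636241/10788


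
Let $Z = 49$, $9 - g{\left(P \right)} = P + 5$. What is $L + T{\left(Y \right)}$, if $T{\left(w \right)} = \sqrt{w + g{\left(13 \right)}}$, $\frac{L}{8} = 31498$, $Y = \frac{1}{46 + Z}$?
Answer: $251984 + \frac{i \sqrt{81130}}{95} \approx 2.5198 \cdot 10^{5} + 2.9982 i$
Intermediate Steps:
$g{\left(P \right)} = 4 - P$ ($g{\left(P \right)} = 9 - \left(P + 5\right) = 9 - \left(5 + P\right) = 4 - P$)
$Y = \frac{1}{95}$ ($Y = \frac{1}{46 + 49} = \frac{1}{95} \approx 0.010526$)
$L = 251984$ ($L = 8 \cdot 31498 = 251984$)
$T{\left(w \right)} = \sqrt{-9 + w}$ ($T{\left(w \right)} = \sqrt{w + \left(4 - 13\right)} = \sqrt{w - 9} = \sqrt{-9 + w}$)
$L + T{\left(Y \right)} = 251984 + \sqrt{-9 + \frac{1}{95}} = 251984 + \sqrt{- \frac{854}{95}} = 251984 + \frac{i \sqrt{81130}}{95}$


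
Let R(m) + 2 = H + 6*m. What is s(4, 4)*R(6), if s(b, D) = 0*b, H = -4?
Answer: 0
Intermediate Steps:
s(b, D) = 0
R(m) = -6 + 6*m (R(m) = -2 + (-4 + 6*m) = -6 + 6*m)
s(4, 4)*R(6) = 0*(-6 + 6*6) = 0*(-6 + 36) = 0*30 = 0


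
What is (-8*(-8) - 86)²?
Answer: 484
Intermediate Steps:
(-8*(-8) - 86)² = (64 - 86)² = (-22)² = 484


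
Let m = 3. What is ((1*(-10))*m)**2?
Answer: 900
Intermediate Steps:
((1*(-10))*m)**2 = ((1*(-10))*3)**2 = (-10*3)**2 = (-30)**2 = 900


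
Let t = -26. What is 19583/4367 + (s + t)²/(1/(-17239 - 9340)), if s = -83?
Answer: -1379033507750/4367 ≈ -3.1579e+8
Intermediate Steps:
19583/4367 + (s + t)²/(1/(-17239 - 9340)) = 19583/4367 + (-83 - 26)²/(1/(-17239 - 9340)) = 19583*(1/4367) + (-109)²/(1/(-26579)) = 19583/4367 + 11881/(-1/26579) = 19583/4367 + 11881*(-26579) = 19583/4367 - 315785099 = -1379033507750/4367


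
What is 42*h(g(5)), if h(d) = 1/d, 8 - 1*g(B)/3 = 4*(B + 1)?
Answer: -7/8 ≈ -0.87500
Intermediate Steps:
g(B) = 12 - 12*B (g(B) = 24 - 12*(B + 1) = 24 - 12*(1 + B) = 24 - 3*(4 + 4*B) = 24 + (-12 - 12*B) = 12 - 12*B)
42*h(g(5)) = 42/(12 - 12*5) = 42/(12 - 60) = 42/(-48) = 42*(-1/48) = -7/8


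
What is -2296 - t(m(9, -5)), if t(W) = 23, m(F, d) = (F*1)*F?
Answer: -2319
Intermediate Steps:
m(F, d) = F² (m(F, d) = F*F = F²)
-2296 - t(m(9, -5)) = -2296 - 1*23 = -2296 - 23 = -2319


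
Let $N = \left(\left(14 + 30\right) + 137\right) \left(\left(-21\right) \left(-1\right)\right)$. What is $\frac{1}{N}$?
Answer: $\frac{1}{3801} \approx 0.00026309$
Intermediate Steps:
$N = 3801$ ($N = \left(44 + 137\right) 21 = 181 \cdot 21 = 3801$)
$\frac{1}{N} = \frac{1}{3801}$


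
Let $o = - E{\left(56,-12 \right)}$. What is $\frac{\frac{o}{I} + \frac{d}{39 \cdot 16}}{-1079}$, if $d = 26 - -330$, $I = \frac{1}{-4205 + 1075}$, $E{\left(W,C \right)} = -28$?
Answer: $\frac{13671751}{168324} \approx 81.223$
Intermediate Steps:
$I = - \frac{1}{3130}$ ($I = \frac{1}{-3130} = - \frac{1}{3130} \approx -0.00031949$)
$d = 356$ ($d = 26 + 330 = 356$)
$o = 28$ ($o = \left(-1\right) \left(-28\right) = 28$)
$\frac{\frac{o}{I} + \frac{d}{39 \cdot 16}}{-1079} = \frac{\frac{28}{- \frac{1}{3130}} + \frac{356}{39 \cdot 16}}{-1079} = \left(28 \left(-3130\right) + \frac{356}{624}\right) \left(- \frac{1}{1079}\right) = \left(-87640 + 356 \cdot \frac{1}{624}\right) \left(- \frac{1}{1079}\right) = \left(-87640 + \frac{89}{156}\right) \left(- \frac{1}{1079}\right) = \left(- \frac{13671751}{156}\right) \left(- \frac{1}{1079}\right) = \frac{13671751}{168324}$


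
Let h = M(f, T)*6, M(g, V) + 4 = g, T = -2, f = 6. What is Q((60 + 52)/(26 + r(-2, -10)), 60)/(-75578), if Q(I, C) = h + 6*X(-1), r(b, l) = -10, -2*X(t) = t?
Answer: -15/75578 ≈ -0.00019847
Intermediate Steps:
X(t) = -t/2
M(g, V) = -4 + g
h = 12 (h = (-4 + 6)*6 = 2*6 = 12)
Q(I, C) = 15 (Q(I, C) = 12 + 6*(-½*(-1)) = 12 + 6*(½) = 12 + 3 = 15)
Q((60 + 52)/(26 + r(-2, -10)), 60)/(-75578) = 15/(-75578) = 15*(-1/75578) = -15/75578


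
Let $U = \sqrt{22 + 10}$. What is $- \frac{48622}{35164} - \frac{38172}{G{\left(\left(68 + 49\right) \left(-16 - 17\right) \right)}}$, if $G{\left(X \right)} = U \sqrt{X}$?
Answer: $- \frac{24311}{17582} + \frac{3181 i \sqrt{858}}{858} \approx -1.3827 + 108.6 i$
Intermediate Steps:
$U = 4 \sqrt{2}$ ($U = \sqrt{32} = 4 \sqrt{2} \approx 5.6569$)
$G{\left(X \right)} = 4 \sqrt{2} \sqrt{X}$
$- \frac{48622}{35164} - \frac{38172}{G{\left(\left(68 + 49\right) \left(-16 - 17\right) \right)}} = - \frac{48622}{35164} - \frac{38172}{4 \sqrt{2} \sqrt{\left(68 + 49\right) \left(-16 - 17\right)}} = \left(-48622\right) \frac{1}{35164} - \frac{38172}{4 \sqrt{2} \sqrt{117 \left(-33\right)}} = - \frac{24311}{17582} - \frac{38172}{4 \sqrt{2} \sqrt{-3861}} = - \frac{24311}{17582} - \frac{38172}{4 \sqrt{2} \cdot 3 i \sqrt{429}} = - \frac{24311}{17582} - \frac{38172}{12 i \sqrt{858}} = - \frac{24311}{17582} - 38172 \left(- \frac{i \sqrt{858}}{10296}\right) = - \frac{24311}{17582} + \frac{3181 i \sqrt{858}}{858}$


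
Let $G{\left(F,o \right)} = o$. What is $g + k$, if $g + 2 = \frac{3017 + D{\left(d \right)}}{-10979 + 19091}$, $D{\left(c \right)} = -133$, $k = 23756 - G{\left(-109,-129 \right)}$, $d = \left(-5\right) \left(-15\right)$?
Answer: $\frac{48435445}{2028} \approx 23883.0$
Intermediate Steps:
$d = 75$
$k = 23885$ ($k = 23756 - -129 = 23756 + 129 = 23885$)
$g = - \frac{3335}{2028}$ ($g = -2 + \frac{3017 - 133}{-10979 + 19091} = -2 + \frac{2884}{8112} = -2 + 2884 \cdot \frac{1}{8112} = -2 + \frac{721}{2028} = - \frac{3335}{2028} \approx -1.6445$)
$g + k = - \frac{3335}{2028} + 23885 = \frac{48435445}{2028}$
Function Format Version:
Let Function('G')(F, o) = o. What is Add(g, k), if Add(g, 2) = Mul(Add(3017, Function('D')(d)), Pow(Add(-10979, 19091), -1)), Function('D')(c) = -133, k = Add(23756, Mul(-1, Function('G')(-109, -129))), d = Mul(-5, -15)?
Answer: Rational(48435445, 2028) ≈ 23883.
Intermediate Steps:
d = 75
k = 23885 (k = Add(23756, Mul(-1, -129)) = Add(23756, 129) = 23885)
g = Rational(-3335, 2028) (g = Add(-2, Mul(Add(3017, -133), Pow(Add(-10979, 19091), -1))) = Add(-2, Mul(2884, Pow(8112, -1))) = Add(-2, Mul(2884, Rational(1, 8112))) = Add(-2, Rational(721, 2028)) = Rational(-3335, 2028) ≈ -1.6445)
Add(g, k) = Add(Rational(-3335, 2028), 23885) = Rational(48435445, 2028)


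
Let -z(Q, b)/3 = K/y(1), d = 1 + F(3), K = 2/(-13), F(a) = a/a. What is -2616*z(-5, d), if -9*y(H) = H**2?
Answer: 141264/13 ≈ 10866.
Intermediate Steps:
F(a) = 1
y(H) = -H**2/9
K = -2/13 (K = 2*(-1/13) = -2/13 ≈ -0.15385)
d = 2 (d = 1 + 1 = 2)
z(Q, b) = -54/13 (z(Q, b) = -(-6)/(13*((-1/9*1**2))) = -(-6)/(13*((-1/9*1))) = -(-6)/(13*(-1/9)) = -(-6)*(-9)/13 = -3*18/13 = -54/13)
-2616*z(-5, d) = -2616*(-54/13) = 141264/13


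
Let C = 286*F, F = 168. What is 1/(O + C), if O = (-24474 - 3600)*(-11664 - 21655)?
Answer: 1/935445654 ≈ 1.0690e-9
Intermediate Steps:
C = 48048 (C = 286*168 = 48048)
O = 935397606 (O = -28074*(-33319) = 935397606)
1/(O + C) = 1/(935397606 + 48048) = 1/935445654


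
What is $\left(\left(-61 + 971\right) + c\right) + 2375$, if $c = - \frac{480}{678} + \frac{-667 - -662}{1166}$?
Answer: $\frac{432731185}{131758} \approx 3284.3$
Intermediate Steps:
$c = - \frac{93845}{131758}$ ($c = \left(-480\right) \frac{1}{678} + \left(-667 + 662\right) \frac{1}{1166} = - \frac{80}{113} - \frac{5}{1166} = - \frac{93845}{131758} \approx -0.71225$)
$\left(\left(-61 + 971\right) + c\right) + 2375 = \left(\left(-61 + 971\right) - \frac{93845}{131758}\right) + 2375 = \left(910 - \frac{93845}{131758}\right) + 2375 = \frac{119805935}{131758} + 2375 = \frac{432731185}{131758}$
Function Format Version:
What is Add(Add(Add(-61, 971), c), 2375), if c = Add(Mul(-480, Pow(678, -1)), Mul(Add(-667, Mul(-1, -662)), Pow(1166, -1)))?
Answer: Rational(432731185, 131758) ≈ 3284.3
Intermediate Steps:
c = Rational(-93845, 131758) (c = Add(Mul(-480, Rational(1, 678)), Mul(Add(-667, 662), Rational(1, 1166))) = Add(Rational(-80, 113), Mul(-5, Rational(1, 1166))) = Add(Rational(-80, 113), Rational(-5, 1166)) = Rational(-93845, 131758) ≈ -0.71225)
Add(Add(Add(-61, 971), c), 2375) = Add(Add(Add(-61, 971), Rational(-93845, 131758)), 2375) = Add(Add(910, Rational(-93845, 131758)), 2375) = Add(Rational(119805935, 131758), 2375) = Rational(432731185, 131758)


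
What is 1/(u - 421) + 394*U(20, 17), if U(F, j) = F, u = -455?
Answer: 6902879/876 ≈ 7880.0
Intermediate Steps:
1/(u - 421) + 394*U(20, 17) = 1/(-455 - 421) + 394*20 = 1/(-876) + 7880 = -1/876 + 7880 = 6902879/876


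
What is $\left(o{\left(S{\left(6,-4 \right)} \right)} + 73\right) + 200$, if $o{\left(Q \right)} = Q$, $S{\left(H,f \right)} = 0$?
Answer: $273$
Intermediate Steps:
$\left(o{\left(S{\left(6,-4 \right)} \right)} + 73\right) + 200 = \left(0 + 73\right) + 200 = 73 + 200 = 273$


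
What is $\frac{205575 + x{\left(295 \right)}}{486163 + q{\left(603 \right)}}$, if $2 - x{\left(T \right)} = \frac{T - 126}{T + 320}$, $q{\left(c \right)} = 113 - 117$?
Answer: $\frac{126429686}{298987785} \approx 0.42286$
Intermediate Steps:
$q{\left(c \right)} = -4$
$x{\left(T \right)} = 2 - \frac{-126 + T}{320 + T}$ ($x{\left(T \right)} = 2 - \frac{T - 126}{T + 320} = 2 - \frac{-126 + T}{320 + T}$)
$\frac{205575 + x{\left(295 \right)}}{486163 + q{\left(603 \right)}} = \frac{205575 + \frac{766 + 295}{320 + 295}}{486163 - 4} = \frac{205575 + \frac{1}{615} \cdot 1061}{486159} = \left(205575 + \frac{1}{615} \cdot 1061\right) \frac{1}{486159} = \left(205575 + \frac{1061}{615}\right) \frac{1}{486159} = \frac{126429686}{615} \cdot \frac{1}{486159} = \frac{126429686}{298987785}$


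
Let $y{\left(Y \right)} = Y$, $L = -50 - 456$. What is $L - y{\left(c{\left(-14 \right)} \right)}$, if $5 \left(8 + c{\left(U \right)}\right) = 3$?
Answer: $- \frac{2493}{5} \approx -498.6$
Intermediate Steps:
$c{\left(U \right)} = - \frac{37}{5}$ ($c{\left(U \right)} = -8 + \frac{1}{5} \cdot 3 = -8 + \frac{3}{5} = - \frac{37}{5}$)
$L = -506$ ($L = -50 - 456 = -506$)
$L - y{\left(c{\left(-14 \right)} \right)} = -506 - - \frac{37}{5} = -506 + \frac{37}{5} = - \frac{2493}{5}$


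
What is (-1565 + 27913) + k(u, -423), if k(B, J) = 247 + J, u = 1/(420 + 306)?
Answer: 26172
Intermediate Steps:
u = 1/726 ≈ 0.0013774
(-1565 + 27913) + k(u, -423) = (-1565 + 27913) + (247 - 423) = 26348 - 176 = 26172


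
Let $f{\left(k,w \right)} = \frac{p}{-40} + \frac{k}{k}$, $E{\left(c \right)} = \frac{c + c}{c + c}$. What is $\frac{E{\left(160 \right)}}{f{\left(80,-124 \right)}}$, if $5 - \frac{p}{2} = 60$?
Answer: $\frac{4}{15} \approx 0.26667$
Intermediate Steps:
$p = -110$ ($p = 10 - 120 = -110$)
$E{\left(c \right)} = 1$ ($E{\left(c \right)} = \frac{2 c}{2 c} = 2 c \frac{1}{2 c} = 1$)
$f{\left(k,w \right)} = \frac{15}{4}$ ($f{\left(k,w \right)} = - \frac{110}{-40} + \frac{k}{k} = \left(-110\right) \left(- \frac{1}{40}\right) + 1 = \frac{11}{4} + 1 = \frac{15}{4}$)
$\frac{E{\left(160 \right)}}{f{\left(80,-124 \right)}} = 1 \frac{1}{\frac{15}{4}} = 1 \cdot \frac{4}{15} = \frac{4}{15}$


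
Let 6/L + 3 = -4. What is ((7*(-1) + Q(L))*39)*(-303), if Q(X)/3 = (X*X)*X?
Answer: 36030033/343 ≈ 1.0504e+5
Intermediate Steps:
L = -6/7 (L = 6/(-3 - 4) = 6/(-7) = 6*(-⅐) = -6/7 ≈ -0.85714)
Q(X) = 3*X³ (Q(X) = 3*((X*X)*X) = 3*(X²*X) = 3*X³)
((7*(-1) + Q(L))*39)*(-303) = ((7*(-1) + 3*(-6/7)³)*39)*(-303) = ((-7 + 3*(-216/343))*39)*(-303) = ((-7 - 648/343)*39)*(-303) = -3049/343*39*(-303) = -118911/343*(-303) = 36030033/343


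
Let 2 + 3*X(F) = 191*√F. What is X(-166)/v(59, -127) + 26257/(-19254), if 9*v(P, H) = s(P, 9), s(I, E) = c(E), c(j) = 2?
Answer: -84019/19254 + 573*I*√166/2 ≈ -4.3637 + 3691.3*I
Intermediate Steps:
X(F) = -⅔ + 191*√F/3 (X(F) = -⅔ + (191*√F)/3 = -⅔ + 191*√F/3)
s(I, E) = 2
v(P, H) = 2/9 (v(P, H) = (⅑)*2 = 2/9)
X(-166)/v(59, -127) + 26257/(-19254) = (-⅔ + 191*√(-166)/3)/(2/9) + 26257/(-19254) = (-⅔ + 191*(I*√166)/3)*(9/2) + 26257*(-1/19254) = (-⅔ + 191*I*√166/3)*(9/2) - 26257/19254 = (-3 + 573*I*√166/2) - 26257/19254 = -84019/19254 + 573*I*√166/2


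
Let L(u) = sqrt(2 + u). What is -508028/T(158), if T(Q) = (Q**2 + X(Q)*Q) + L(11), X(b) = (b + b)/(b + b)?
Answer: -12762679416/631114871 + 508028*sqrt(13)/631114871 ≈ -20.220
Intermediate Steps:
X(b) = 1 (X(b) = (2*b)/((2*b)) = (2*b)*(1/(2*b)) = 1)
T(Q) = Q + sqrt(13) + Q**2 (T(Q) = (Q**2 + 1*Q) + sqrt(2 + 11) = (Q**2 + Q) + sqrt(13) = (Q + Q**2) + sqrt(13) = Q + sqrt(13) + Q**2)
-508028/T(158) = -508028/(158 + sqrt(13) + 158**2) = -508028/(158 + sqrt(13) + 24964) = -508028/(25122 + sqrt(13))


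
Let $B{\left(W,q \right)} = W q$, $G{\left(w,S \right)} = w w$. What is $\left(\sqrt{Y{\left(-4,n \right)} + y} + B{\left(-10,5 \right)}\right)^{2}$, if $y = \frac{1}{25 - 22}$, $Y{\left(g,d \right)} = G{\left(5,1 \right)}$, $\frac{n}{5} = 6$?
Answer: $\frac{7576}{3} - \frac{200 \sqrt{57}}{3} \approx 2022.0$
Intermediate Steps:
$G{\left(w,S \right)} = w^{2}$
$n = 30$ ($n = 5 \cdot 6 = 30$)
$Y{\left(g,d \right)} = 25$ ($Y{\left(g,d \right)} = 5^{2} = 25$)
$y = \frac{1}{3} \approx 0.33333$
$\left(\sqrt{Y{\left(-4,n \right)} + y} + B{\left(-10,5 \right)}\right)^{2} = \left(\sqrt{25 + \frac{1}{3}} - 50\right)^{2} = \left(\sqrt{\frac{76}{3}} - 50\right)^{2} = \left(\frac{2 \sqrt{57}}{3} - 50\right)^{2} = \left(-50 + \frac{2 \sqrt{57}}{3}\right)^{2}$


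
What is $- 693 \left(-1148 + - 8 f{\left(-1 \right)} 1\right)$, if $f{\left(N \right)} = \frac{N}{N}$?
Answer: $801108$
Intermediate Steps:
$f{\left(N \right)} = 1$
$- 693 \left(-1148 + - 8 f{\left(-1 \right)} 1\right) = - 693 \left(-1148 + \left(-8\right) 1 \cdot 1\right) = - 693 \left(-1148 - 8\right) = \left(-693\right) \left(-1156\right) = 801108$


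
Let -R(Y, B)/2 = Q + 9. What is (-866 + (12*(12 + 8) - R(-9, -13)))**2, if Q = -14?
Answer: 404496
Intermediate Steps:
R(Y, B) = 10 (R(Y, B) = -2*(-14 + 9) = -2*(-5) = 10)
(-866 + (12*(12 + 8) - R(-9, -13)))**2 = (-866 + (12*(12 + 8) - 1*10))**2 = (-866 + (12*20 - 10))**2 = (-866 + (240 - 10))**2 = (-866 + 230)**2 = (-636)**2 = 404496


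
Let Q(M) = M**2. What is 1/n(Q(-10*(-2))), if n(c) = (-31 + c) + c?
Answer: 1/769 ≈ 0.0013004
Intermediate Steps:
n(c) = -31 + 2*c
1/n(Q(-10*(-2))) = 1/(-31 + 2*(-10*(-2))**2) = 1/(-31 + 2*20**2) = 1/(-31 + 2*400) = 1/(-31 + 800) = 1/769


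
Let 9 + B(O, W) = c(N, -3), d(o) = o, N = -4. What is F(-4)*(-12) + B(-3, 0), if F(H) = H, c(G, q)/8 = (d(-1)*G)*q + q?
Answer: -81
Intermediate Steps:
c(G, q) = 8*q - 8*G*q (c(G, q) = 8*((-G)*q + q) = 8*(-G*q + q) = 8*(q - G*q) = 8*q - 8*G*q)
B(O, W) = -129 (B(O, W) = -9 + 8*(-3)*(1 - 1*(-4)) = -9 + 8*(-3)*(1 + 4) = -9 + 8*(-3)*5 = -9 - 120 = -129)
F(-4)*(-12) + B(-3, 0) = -4*(-12) - 129 = 48 - 129 = -81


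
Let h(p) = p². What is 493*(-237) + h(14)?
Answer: -116645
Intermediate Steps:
493*(-237) + h(14) = 493*(-237) + 14² = -116841 + 196 = -116645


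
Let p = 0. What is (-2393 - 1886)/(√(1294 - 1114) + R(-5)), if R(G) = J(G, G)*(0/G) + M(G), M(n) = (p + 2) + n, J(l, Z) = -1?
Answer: -4279/57 - 8558*√5/57 ≈ -410.79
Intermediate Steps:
M(n) = 2 + n (M(n) = (0 + 2) + n = 2 + n)
R(G) = 2 + G (R(G) = -0/G + (2 + G) = -1*0 + (2 + G) = 0 + (2 + G) = 2 + G)
(-2393 - 1886)/(√(1294 - 1114) + R(-5)) = (-2393 - 1886)/(√(1294 - 1114) + (2 - 5)) = -4279/(√180 - 3) = -4279/(6*√5 - 3) = -4279/(-3 + 6*√5)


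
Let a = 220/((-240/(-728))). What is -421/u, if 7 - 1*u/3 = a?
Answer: 421/1981 ≈ 0.21252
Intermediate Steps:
a = 2002/3 (a = 220/((-240*(-1/728))) = 220/(30/91) = 220*(91/30) = 2002/3 ≈ 667.33)
u = -1981 (u = 21 - 3*2002/3 = 21 - 2002 = -1981)
-421/u = -421/(-1981) = -421*(-1/1981) = 421/1981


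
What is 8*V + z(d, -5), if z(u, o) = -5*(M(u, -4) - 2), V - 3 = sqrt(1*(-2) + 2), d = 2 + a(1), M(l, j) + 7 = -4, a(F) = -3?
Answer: 89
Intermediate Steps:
M(l, j) = -11 (M(l, j) = -7 - 4 = -11)
d = -1 (d = 2 - 3 = -1)
V = 3 (V = 3 + sqrt(1*(-2) + 2) = 3 + sqrt(-2 + 2) = 3 + sqrt(0) = 3 + 0 = 3)
z(u, o) = 65 (z(u, o) = -5*(-11 - 2) = -5*(-13) = 65)
8*V + z(d, -5) = 8*3 + 65 = 24 + 65 = 89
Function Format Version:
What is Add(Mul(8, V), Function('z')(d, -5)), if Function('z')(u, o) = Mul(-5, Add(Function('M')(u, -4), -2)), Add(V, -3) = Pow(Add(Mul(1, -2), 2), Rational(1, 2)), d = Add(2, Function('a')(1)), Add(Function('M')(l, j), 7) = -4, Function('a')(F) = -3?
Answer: 89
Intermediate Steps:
Function('M')(l, j) = -11 (Function('M')(l, j) = Add(-7, -4) = -11)
d = -1 (d = Add(2, -3) = -1)
V = 3 (V = Add(3, Pow(Add(Mul(1, -2), 2), Rational(1, 2))) = Add(3, Pow(Add(-2, 2), Rational(1, 2))) = Add(3, Pow(0, Rational(1, 2))) = Add(3, 0) = 3)
Function('z')(u, o) = 65 (Function('z')(u, o) = Mul(-5, Add(-11, -2)) = Mul(-5, -13) = 65)
Add(Mul(8, V), Function('z')(d, -5)) = Add(Mul(8, 3), 65) = Add(24, 65) = 89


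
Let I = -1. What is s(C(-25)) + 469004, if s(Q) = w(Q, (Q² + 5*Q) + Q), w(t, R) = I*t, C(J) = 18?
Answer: 468986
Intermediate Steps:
w(t, R) = -t
s(Q) = -Q
s(C(-25)) + 469004 = -1*18 + 469004 = -18 + 469004 = 468986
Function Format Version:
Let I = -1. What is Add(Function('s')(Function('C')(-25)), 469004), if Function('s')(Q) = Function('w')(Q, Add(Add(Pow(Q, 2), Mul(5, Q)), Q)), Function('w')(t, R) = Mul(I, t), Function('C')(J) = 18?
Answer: 468986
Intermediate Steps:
Function('w')(t, R) = Mul(-1, t)
Function('s')(Q) = Mul(-1, Q)
Add(Function('s')(Function('C')(-25)), 469004) = Add(Mul(-1, 18), 469004) = Add(-18, 469004) = 468986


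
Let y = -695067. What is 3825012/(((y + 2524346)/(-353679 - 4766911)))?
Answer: -19586318197080/1829279 ≈ -1.0707e+7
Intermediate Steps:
3825012/(((y + 2524346)/(-353679 - 4766911))) = 3825012/(((-695067 + 2524346)/(-353679 - 4766911))) = 3825012/((1829279/(-5120590))) = 3825012/((1829279*(-1/5120590))) = 3825012/(-1829279/5120590) = 3825012*(-5120590/1829279) = -19586318197080/1829279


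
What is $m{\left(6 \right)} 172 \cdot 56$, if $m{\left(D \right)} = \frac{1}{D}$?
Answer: $\frac{4816}{3} \approx 1605.3$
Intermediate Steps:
$m{\left(6 \right)} 172 \cdot 56 = \frac{172 \cdot 56}{6} = \frac{1}{6} \cdot 9632 = \frac{4816}{3}$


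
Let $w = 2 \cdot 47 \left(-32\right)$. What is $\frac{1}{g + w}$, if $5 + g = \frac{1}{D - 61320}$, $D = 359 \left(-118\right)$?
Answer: $- \frac{103682}{312393867} \approx -0.00033189$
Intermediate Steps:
$D = -42362$
$g = - \frac{518411}{103682}$ ($g = -5 + \frac{1}{-42362 - 61320} = -5 + \frac{1}{-103682} = -5 - \frac{1}{103682} = - \frac{518411}{103682} \approx -5.0$)
$w = -3008$ ($w = 94 \left(-32\right) = -3008$)
$\frac{1}{g + w} = \frac{1}{- \frac{518411}{103682} - 3008} = \frac{1}{- \frac{312393867}{103682}} = - \frac{103682}{312393867}$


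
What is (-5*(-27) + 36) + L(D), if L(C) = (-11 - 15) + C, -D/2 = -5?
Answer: 155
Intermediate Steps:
D = 10 (D = -2*(-5) = 10)
L(C) = -26 + C
(-5*(-27) + 36) + L(D) = (-5*(-27) + 36) + (-26 + 10) = (135 + 36) - 16 = 171 - 16 = 155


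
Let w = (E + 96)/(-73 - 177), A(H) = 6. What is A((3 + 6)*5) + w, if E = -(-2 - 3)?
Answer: 1399/250 ≈ 5.5960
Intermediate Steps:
E = 5 (E = -1*(-5) = 5)
w = -101/250 (w = (5 + 96)/(-73 - 177) = 101/(-250) = 101*(-1/250) = -101/250 ≈ -0.40400)
A((3 + 6)*5) + w = 6 - 101/250 = 1399/250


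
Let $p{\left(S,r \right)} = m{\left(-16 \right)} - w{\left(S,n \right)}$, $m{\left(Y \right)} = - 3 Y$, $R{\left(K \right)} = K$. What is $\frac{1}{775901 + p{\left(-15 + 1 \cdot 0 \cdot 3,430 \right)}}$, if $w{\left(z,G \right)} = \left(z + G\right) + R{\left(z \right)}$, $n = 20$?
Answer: $\frac{1}{775959} \approx 1.2887 \cdot 10^{-6}$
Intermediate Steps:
$w{\left(z,G \right)} = G + 2 z$ ($w{\left(z,G \right)} = \left(z + G\right) + z = \left(G + z\right) + z = G + 2 z$)
$p{\left(S,r \right)} = 28 - 2 S$ ($p{\left(S,r \right)} = \left(-3\right) \left(-16\right) - \left(20 + 2 S\right) = 48 - \left(20 + 2 S\right) = 28 - 2 S$)
$\frac{1}{775901 + p{\left(-15 + 1 \cdot 0 \cdot 3,430 \right)}} = \frac{1}{775901 - \left(-28 + 2 \left(-15 + 1 \cdot 0 \cdot 3\right)\right)} = \frac{1}{775901 - \left(-28 + 2 \left(-15 + 0 \cdot 3\right)\right)} = \frac{1}{775901 - \left(-28 + 2 \left(-15 + 0\right)\right)} = \frac{1}{775901 + \left(28 - -30\right)} = \frac{1}{775901 + \left(28 + 30\right)} = \frac{1}{775901 + 58} = \frac{1}{775959}$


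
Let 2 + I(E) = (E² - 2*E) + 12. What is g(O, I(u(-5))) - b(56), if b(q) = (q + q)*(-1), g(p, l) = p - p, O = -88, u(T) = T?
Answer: 112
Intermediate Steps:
I(E) = 10 + E² - 2*E (I(E) = -2 + ((E² - 2*E) + 12) = -2 + (12 + E² - 2*E) = 10 + E² - 2*E)
g(p, l) = 0
b(q) = -2*q (b(q) = (2*q)*(-1) = -2*q)
g(O, I(u(-5))) - b(56) = 0 - (-2)*56 = 0 - 1*(-112) = 0 + 112 = 112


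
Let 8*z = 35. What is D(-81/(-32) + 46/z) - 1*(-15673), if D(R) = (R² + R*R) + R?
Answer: 10051769081/627200 ≈ 16026.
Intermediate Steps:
z = 35/8 (z = (⅛)*35 = 35/8 ≈ 4.3750)
D(R) = R + 2*R² (D(R) = (R² + R²) + R = 2*R² + R = R + 2*R²)
D(-81/(-32) + 46/z) - 1*(-15673) = (-81/(-32) + 46/(35/8))*(1 + 2*(-81/(-32) + 46/(35/8))) - 1*(-15673) = (-81*(-1/32) + 46*(8/35))*(1 + 2*(-81*(-1/32) + 46*(8/35))) + 15673 = (81/32 + 368/35)*(1 + 2*(81/32 + 368/35)) + 15673 = 14611*(1 + 2*(14611/1120))/1120 + 15673 = 14611*(1 + 14611/560)/1120 + 15673 = (14611/1120)*(15171/560) + 15673 = 221663481/627200 + 15673 = 10051769081/627200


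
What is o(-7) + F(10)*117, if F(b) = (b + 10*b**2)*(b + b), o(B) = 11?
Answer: 2363411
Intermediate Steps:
F(b) = 2*b*(b + 10*b**2) (F(b) = (b + 10*b**2)*(2*b) = 2*b*(b + 10*b**2))
o(-7) + F(10)*117 = 11 + (10**2*(2 + 20*10))*117 = 11 + (100*(2 + 200))*117 = 11 + (100*202)*117 = 11 + 20200*117 = 11 + 2363400 = 2363411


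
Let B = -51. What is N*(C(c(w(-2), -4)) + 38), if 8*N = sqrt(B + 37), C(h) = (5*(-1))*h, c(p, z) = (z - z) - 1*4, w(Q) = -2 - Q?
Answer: 29*I*sqrt(14)/4 ≈ 27.127*I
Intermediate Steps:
c(p, z) = -4 (c(p, z) = 0 - 4 = -4)
C(h) = -5*h
N = I*sqrt(14)/8 (N = sqrt(-51 + 37)/8 = sqrt(-14)/8 = (I*sqrt(14))/8 = I*sqrt(14)/8 ≈ 0.46771*I)
N*(C(c(w(-2), -4)) + 38) = (I*sqrt(14)/8)*(-5*(-4) + 38) = (I*sqrt(14)/8)*(20 + 38) = (I*sqrt(14)/8)*58 = 29*I*sqrt(14)/4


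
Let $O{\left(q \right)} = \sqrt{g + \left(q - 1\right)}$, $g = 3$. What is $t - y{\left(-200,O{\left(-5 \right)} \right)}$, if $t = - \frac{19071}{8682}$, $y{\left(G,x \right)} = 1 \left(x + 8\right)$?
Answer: $- \frac{29509}{2894} - i \sqrt{3} \approx -10.197 - 1.732 i$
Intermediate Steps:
$O{\left(q \right)} = \sqrt{2 + q}$ ($O{\left(q \right)} = \sqrt{3 + \left(q - 1\right)} = \sqrt{3 + \left(-1 + q\right)} = \sqrt{2 + q}$)
$y{\left(G,x \right)} = 8 + x$ ($y{\left(G,x \right)} = 1 \left(8 + x\right) = 8 + x$)
$t = - \frac{6357}{2894}$ ($t = \left(-19071\right) \frac{1}{8682} = - \frac{6357}{2894} \approx -2.1966$)
$t - y{\left(-200,O{\left(-5 \right)} \right)} = - \frac{6357}{2894} - \left(8 + \sqrt{2 - 5}\right) = - \frac{6357}{2894} - \left(8 + \sqrt{-3}\right) = - \frac{6357}{2894} - \left(8 + i \sqrt{3}\right) = - \frac{29509}{2894} - i \sqrt{3}$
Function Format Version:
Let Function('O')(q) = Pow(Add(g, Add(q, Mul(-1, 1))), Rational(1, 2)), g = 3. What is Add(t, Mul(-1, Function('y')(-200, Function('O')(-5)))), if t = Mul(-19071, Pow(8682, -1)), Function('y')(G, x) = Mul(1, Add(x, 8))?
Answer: Add(Rational(-29509, 2894), Mul(-1, I, Pow(3, Rational(1, 2)))) ≈ Add(-10.197, Mul(-1.7320, I))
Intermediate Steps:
Function('O')(q) = Pow(Add(2, q), Rational(1, 2)) (Function('O')(q) = Pow(Add(3, Add(q, Mul(-1, 1))), Rational(1, 2)) = Pow(Add(3, Add(q, -1)), Rational(1, 2)) = Pow(Add(3, Add(-1, q)), Rational(1, 2)) = Pow(Add(2, q), Rational(1, 2)))
Function('y')(G, x) = Add(8, x) (Function('y')(G, x) = Mul(1, Add(8, x)) = Add(8, x))
t = Rational(-6357, 2894) (t = Mul(-19071, Rational(1, 8682)) = Rational(-6357, 2894) ≈ -2.1966)
Add(t, Mul(-1, Function('y')(-200, Function('O')(-5)))) = Add(Rational(-6357, 2894), Mul(-1, Add(8, Pow(Add(2, -5), Rational(1, 2))))) = Add(Rational(-6357, 2894), Mul(-1, Add(8, Pow(-3, Rational(1, 2))))) = Add(Rational(-6357, 2894), Mul(-1, Add(8, Mul(I, Pow(3, Rational(1, 2)))))) = Add(Rational(-6357, 2894), Add(-8, Mul(-1, I, Pow(3, Rational(1, 2))))) = Add(Rational(-29509, 2894), Mul(-1, I, Pow(3, Rational(1, 2))))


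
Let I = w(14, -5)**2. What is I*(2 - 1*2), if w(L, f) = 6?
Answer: 0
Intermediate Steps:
I = 36 (I = 6**2 = 36)
I*(2 - 1*2) = 36*(2 - 1*2) = 36*(2 - 2) = 36*0 = 0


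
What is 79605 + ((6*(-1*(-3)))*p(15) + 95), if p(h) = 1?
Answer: 79718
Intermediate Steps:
79605 + ((6*(-1*(-3)))*p(15) + 95) = 79605 + ((6*(-1*(-3)))*1 + 95) = 79605 + ((6*3)*1 + 95) = 79605 + (18*1 + 95) = 79605 + (18 + 95) = 79605 + 113 = 79718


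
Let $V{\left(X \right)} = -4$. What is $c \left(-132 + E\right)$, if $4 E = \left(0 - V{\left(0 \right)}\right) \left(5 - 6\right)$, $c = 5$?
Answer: $-665$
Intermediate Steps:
$E = -1$ ($E = \frac{\left(0 - -4\right) \left(5 - 6\right)}{4} = \frac{\left(0 + 4\right) \left(-1\right)}{4} = \frac{4 \left(-1\right)}{4} = \frac{1}{4} \left(-4\right) = -1$)
$c \left(-132 + E\right) = 5 \left(-132 - 1\right) = 5 \left(-133\right) = -665$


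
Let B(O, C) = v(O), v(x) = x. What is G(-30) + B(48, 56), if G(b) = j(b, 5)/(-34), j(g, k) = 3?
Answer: 1629/34 ≈ 47.912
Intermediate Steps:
G(b) = -3/34 (G(b) = 3/(-34) = 3*(-1/34) = -3/34)
B(O, C) = O
G(-30) + B(48, 56) = -3/34 + 48 = 1629/34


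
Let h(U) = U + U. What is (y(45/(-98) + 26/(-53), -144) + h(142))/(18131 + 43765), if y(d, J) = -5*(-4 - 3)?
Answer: 319/61896 ≈ 0.0051538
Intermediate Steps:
h(U) = 2*U
y(d, J) = 35 (y(d, J) = -5*(-7) = 35)
(y(45/(-98) + 26/(-53), -144) + h(142))/(18131 + 43765) = (35 + 2*142)/(18131 + 43765) = (35 + 284)/61896 = 319*(1/61896) = 319/61896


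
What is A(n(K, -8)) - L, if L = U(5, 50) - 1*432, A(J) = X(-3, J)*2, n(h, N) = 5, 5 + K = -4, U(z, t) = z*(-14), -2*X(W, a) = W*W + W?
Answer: 496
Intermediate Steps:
X(W, a) = -W/2 - W**2/2 (X(W, a) = -(W*W + W)/2 = -(W**2 + W)/2 = -(W + W**2)/2 = -W/2 - W**2/2)
U(z, t) = -14*z
K = -9 (K = -5 - 4 = -9)
A(J) = -6 (A(J) = -1/2*(-3)*(1 - 3)*2 = -1/2*(-3)*(-2)*2 = -3*2 = -6)
L = -502 (L = -14*5 - 1*432 = -70 - 432 = -502)
A(n(K, -8)) - L = -6 - 1*(-502) = -6 + 502 = 496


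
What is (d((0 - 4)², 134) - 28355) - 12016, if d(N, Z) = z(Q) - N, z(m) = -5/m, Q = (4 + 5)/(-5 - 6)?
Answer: -363428/9 ≈ -40381.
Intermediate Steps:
Q = -9/11 (Q = 9/(-11) = 9*(-1/11) = -9/11 ≈ -0.81818)
d(N, Z) = 55/9 - N (d(N, Z) = -5/(-9/11) - N = -5*(-11/9) - N = 55/9 - N)
(d((0 - 4)², 134) - 28355) - 12016 = ((55/9 - (0 - 4)²) - 28355) - 12016 = ((55/9 - 1*(-4)²) - 28355) - 12016 = ((55/9 - 1*16) - 28355) - 12016 = ((55/9 - 16) - 28355) - 12016 = (-89/9 - 28355) - 12016 = -255284/9 - 12016 = -363428/9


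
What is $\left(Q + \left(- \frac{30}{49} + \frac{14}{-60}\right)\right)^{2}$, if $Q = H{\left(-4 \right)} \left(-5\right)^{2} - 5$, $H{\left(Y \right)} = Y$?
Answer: $\frac{24209181649}{2160900} \approx 11203.0$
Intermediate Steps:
$Q = -105$ ($Q = - 4 \left(-5\right)^{2} - 5 = \left(-4\right) 25 - 5 = -100 - 5 = -105$)
$\left(Q + \left(- \frac{30}{49} + \frac{14}{-60}\right)\right)^{2} = \left(-105 + \left(- \frac{30}{49} + \frac{14}{-60}\right)\right)^{2} = \left(-105 + \left(\left(-30\right) \frac{1}{49} + 14 \left(- \frac{1}{60}\right)\right)\right)^{2} = \left(-105 - \frac{1243}{1470}\right)^{2} = \left(- \frac{155593}{1470}\right)^{2} = \frac{24209181649}{2160900}$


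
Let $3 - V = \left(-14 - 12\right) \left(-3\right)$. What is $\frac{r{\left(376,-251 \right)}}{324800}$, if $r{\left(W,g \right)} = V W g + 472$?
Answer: $\frac{442417}{20300} \approx 21.794$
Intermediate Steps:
$V = -75$ ($V = 3 - \left(-14 - 12\right) \left(-3\right) = 3 - \left(-26\right) \left(-3\right) = 3 - 78 = -75$)
$r{\left(W,g \right)} = 472 - 75 W g$ ($r{\left(W,g \right)} = - 75 W g + 472 = 472 - 75 W g$)
$\frac{r{\left(376,-251 \right)}}{324800} = \frac{472 - 28200 \left(-251\right)}{324800} = \left(472 + 7078200\right) \frac{1}{324800} = 7078672 \cdot \frac{1}{324800} = \frac{442417}{20300}$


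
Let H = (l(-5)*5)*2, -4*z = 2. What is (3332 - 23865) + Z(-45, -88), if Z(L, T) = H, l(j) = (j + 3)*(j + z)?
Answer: -20423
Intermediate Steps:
z = -½ (z = -¼*2 = -½ ≈ -0.50000)
l(j) = (3 + j)*(-½ + j) (l(j) = (j + 3)*(j - ½) = (3 + j)*(-½ + j))
H = 110 (H = ((-3/2 + (-5)² + (5/2)*(-5))*5)*2 = ((-3/2 + 25 - 25/2)*5)*2 = (11*5)*2 = 55*2 = 110)
Z(L, T) = 110
(3332 - 23865) + Z(-45, -88) = (3332 - 23865) + 110 = -20533 + 110 = -20423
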